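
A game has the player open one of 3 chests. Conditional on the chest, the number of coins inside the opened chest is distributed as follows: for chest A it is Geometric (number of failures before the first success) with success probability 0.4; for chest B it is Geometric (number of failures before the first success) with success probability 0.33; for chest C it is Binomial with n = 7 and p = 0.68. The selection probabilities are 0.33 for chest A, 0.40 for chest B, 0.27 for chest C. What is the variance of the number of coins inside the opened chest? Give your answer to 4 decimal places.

Per component, A: μ=1.5, E[X²]=6; B: μ=2.0303, E[X²]=10.2746; C: μ=4.76, E[X²]=24.1808.
E[X] = 0.33·1.5 + 0.4·2.0303 + 0.27·4.76 = 2.59232.
E[X²] = 0.33·6 + 0.4·10.2746 + 0.27·24.1808 = 12.6186.
Var(X) = E[X²] − (E[X])² = 12.6186 − 6.72013 = 5.89851.

5.8985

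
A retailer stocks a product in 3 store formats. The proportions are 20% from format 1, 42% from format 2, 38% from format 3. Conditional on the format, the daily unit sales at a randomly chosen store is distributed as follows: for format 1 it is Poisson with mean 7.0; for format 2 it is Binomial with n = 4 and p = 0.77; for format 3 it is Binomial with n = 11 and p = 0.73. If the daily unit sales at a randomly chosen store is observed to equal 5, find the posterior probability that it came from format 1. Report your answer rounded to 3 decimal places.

0.644

Likelihoods P(X=5 | ·): 1: 0.127717; 2: 0; 3: 0.0371055.
Posterior ∝ prior × likelihood. Numerator for 1: 0.2·0.127717 = 0.0255433.
Normalizing constant: 0.2·0.127717 + 0.42·0 + 0.38·0.0371055 = 0.0396434.
P(1 | observation) = 0.0255433 / 0.0396434 = 0.644327.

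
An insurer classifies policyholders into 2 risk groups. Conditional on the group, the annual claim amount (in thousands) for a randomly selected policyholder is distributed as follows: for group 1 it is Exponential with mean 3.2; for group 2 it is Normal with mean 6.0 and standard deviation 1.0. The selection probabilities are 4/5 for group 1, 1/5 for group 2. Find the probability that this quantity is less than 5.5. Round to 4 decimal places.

Conditional on each group, P(X < 5.5): 1: 0.82071; 2: 0.308538.
By total probability, P(X < 5.5) = 0.8·0.82071 + 0.2·0.308538 = 0.718275.

0.7183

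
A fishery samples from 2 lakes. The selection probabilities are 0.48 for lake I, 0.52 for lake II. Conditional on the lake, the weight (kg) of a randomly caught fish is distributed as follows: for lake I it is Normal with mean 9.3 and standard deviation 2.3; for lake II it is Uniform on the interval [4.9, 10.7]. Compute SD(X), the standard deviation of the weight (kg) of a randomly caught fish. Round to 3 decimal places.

Per component, I: μ=9.3, E[X²]=91.78; II: μ=7.8, E[X²]=63.6433.
E[X] = 0.48·9.3 + 0.52·7.8 = 8.52.
E[X²] = 0.48·91.78 + 0.52·63.6433 = 77.1489.
Var(X) = E[X²] − (E[X])² = 77.1489 − 72.5904 = 4.55853.
SD(X) = √4.55853 = 2.13507.

2.135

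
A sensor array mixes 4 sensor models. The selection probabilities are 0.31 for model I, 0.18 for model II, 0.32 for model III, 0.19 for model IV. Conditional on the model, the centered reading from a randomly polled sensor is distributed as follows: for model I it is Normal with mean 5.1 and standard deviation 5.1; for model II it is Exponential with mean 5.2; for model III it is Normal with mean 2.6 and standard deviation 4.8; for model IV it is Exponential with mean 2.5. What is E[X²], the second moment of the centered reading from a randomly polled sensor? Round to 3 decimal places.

For each component E[X²] = Var + (mean)², giving I: 52.02; II: 54.08; III: 29.8; IV: 12.5.
Overall E[X²] = 0.31·52.02 + 0.18·54.08 + 0.32·29.8 + 0.19·12.5 = 37.7716.

37.772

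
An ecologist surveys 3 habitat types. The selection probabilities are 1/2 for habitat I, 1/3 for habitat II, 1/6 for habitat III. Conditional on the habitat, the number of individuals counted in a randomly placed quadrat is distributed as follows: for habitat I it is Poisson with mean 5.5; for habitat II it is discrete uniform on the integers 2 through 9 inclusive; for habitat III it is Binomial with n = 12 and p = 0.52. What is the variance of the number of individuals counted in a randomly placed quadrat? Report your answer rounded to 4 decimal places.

5.0753

Per component, I: μ=5.5, E[X²]=35.75; II: μ=5.5, E[X²]=35.5; III: μ=6.24, E[X²]=41.9328.
E[X] = 0.5·5.5 + 0.333333·5.5 + 0.166667·6.24 = 5.62333.
E[X²] = 0.5·35.75 + 0.333333·35.5 + 0.166667·41.9328 = 36.6971.
Var(X) = E[X²] − (E[X])² = 36.6971 − 31.6219 = 5.07526.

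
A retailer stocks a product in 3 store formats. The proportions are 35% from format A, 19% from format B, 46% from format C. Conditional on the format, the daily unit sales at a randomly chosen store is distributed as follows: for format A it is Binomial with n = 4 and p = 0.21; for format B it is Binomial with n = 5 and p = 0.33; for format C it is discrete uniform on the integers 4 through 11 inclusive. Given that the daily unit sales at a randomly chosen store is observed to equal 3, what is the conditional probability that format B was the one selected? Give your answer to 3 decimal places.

0.750

Likelihoods P(X=3 | ·): A: 0.0292648; B: 0.161321; C: 0.
Posterior ∝ prior × likelihood. Numerator for B: 0.19·0.161321 = 0.030651.
Normalizing constant: 0.35·0.0292648 + 0.19·0.161321 + 0.46·0 = 0.0408937.
P(B | observation) = 0.030651 / 0.0408937 = 0.749529.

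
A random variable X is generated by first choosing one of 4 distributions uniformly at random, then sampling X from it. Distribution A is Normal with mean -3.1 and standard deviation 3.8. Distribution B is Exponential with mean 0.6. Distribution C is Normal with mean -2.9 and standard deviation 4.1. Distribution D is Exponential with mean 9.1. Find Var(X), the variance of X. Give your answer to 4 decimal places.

53.0469

Per component, A: μ=-3.1, E[X²]=24.05; B: μ=0.6, E[X²]=0.72; C: μ=-2.9, E[X²]=25.22; D: μ=9.1, E[X²]=165.62.
E[X] = 0.25·-3.1 + 0.25·0.6 + 0.25·-2.9 + 0.25·9.1 = 0.925.
E[X²] = 0.25·24.05 + 0.25·0.72 + 0.25·25.22 + 0.25·165.62 = 53.9025.
Var(X) = E[X²] − (E[X])² = 53.9025 − 0.855625 = 53.0469.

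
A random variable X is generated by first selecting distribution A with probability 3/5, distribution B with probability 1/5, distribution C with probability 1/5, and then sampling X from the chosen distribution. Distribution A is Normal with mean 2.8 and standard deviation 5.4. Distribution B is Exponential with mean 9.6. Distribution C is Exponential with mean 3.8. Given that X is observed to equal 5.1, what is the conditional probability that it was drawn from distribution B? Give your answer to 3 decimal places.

Likelihoods f(5.1 | ·): A: 0.0674719; B: 0.0612364; C: 0.0687618.
Posterior ∝ prior × likelihood. Numerator for B: 0.2·0.0612364 = 0.0122473.
Normalizing constant: 0.6·0.0674719 + 0.2·0.0612364 + 0.2·0.0687618 = 0.0664828.
P(B | observation) = 0.0122473 / 0.0664828 = 0.184217.

0.184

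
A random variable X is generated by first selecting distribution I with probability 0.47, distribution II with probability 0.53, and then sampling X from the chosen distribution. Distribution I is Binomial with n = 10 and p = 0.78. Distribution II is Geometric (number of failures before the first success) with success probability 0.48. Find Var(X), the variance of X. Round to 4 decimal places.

Per component, I: μ=7.8, E[X²]=62.556; II: μ=1.08333, E[X²]=3.43056.
E[X] = 0.47·7.8 + 0.53·1.08333 = 4.24017.
E[X²] = 0.47·62.556 + 0.53·3.43056 = 31.2195.
Var(X) = E[X²] − (E[X])² = 31.2195 − 17.979 = 13.2405.

13.2405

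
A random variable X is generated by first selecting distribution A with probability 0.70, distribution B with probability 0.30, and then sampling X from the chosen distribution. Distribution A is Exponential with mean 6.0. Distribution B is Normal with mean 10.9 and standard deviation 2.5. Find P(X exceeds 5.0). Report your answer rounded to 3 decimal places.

Conditional on each component, P(X > 5.0): A: 0.434598; B: 0.990863.
By total probability, P(X > 5.0) = 0.7·0.434598 + 0.3·0.990863 = 0.601478.

0.601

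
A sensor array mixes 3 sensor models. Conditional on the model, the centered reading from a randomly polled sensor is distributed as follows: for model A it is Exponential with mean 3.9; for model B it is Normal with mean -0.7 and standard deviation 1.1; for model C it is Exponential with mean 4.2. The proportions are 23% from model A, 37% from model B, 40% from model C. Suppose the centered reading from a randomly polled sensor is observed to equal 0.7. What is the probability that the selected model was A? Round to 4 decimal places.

Likelihoods f(0.7 | ·): A: 0.214282; B: 0.161352; C: 0.201543.
Posterior ∝ prior × likelihood. Numerator for A: 0.23·0.214282 = 0.0492848.
Normalizing constant: 0.23·0.214282 + 0.37·0.161352 + 0.4·0.201543 = 0.189602.
P(A | observation) = 0.0492848 / 0.189602 = 0.259938.

0.2599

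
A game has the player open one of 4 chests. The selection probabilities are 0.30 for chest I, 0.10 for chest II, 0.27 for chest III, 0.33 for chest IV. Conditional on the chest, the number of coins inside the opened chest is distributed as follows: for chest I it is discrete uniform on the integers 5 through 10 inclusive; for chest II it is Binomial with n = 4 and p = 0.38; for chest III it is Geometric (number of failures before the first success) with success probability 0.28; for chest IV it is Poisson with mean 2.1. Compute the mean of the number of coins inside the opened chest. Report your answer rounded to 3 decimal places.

Component means — I: 7.5; II: 1.52; III: 2.57143; IV: 2.1.
E[X] = 0.3·7.5 + 0.1·1.52 + 0.27·2.57143 + 0.33·2.1 = 3.78929.

3.789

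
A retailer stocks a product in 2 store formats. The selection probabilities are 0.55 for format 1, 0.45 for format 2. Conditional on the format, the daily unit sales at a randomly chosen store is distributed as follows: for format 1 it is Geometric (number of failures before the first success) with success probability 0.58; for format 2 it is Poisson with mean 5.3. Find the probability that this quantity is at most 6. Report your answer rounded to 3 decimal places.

Conditional on each format, P(X ≤ 6): 1: 0.997695; 2: 0.717134.
By total probability, P(X ≤ 6) = 0.55·0.997695 + 0.45·0.717134 = 0.871442.

0.871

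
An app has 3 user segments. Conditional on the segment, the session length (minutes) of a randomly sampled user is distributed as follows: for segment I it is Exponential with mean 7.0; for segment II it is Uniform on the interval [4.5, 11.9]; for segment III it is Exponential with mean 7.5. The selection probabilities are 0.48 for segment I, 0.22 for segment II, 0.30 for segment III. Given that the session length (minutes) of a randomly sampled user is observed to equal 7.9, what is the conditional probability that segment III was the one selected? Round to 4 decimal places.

0.2118

Likelihoods f(7.9 | ·): I: 0.0462136; II: 0.135135; III: 0.0465031.
Posterior ∝ prior × likelihood. Numerator for III: 0.3·0.0465031 = 0.0139509.
Normalizing constant: 0.48·0.0462136 + 0.22·0.135135 + 0.3·0.0465031 = 0.0658632.
P(III | observation) = 0.0139509 / 0.0658632 = 0.211817.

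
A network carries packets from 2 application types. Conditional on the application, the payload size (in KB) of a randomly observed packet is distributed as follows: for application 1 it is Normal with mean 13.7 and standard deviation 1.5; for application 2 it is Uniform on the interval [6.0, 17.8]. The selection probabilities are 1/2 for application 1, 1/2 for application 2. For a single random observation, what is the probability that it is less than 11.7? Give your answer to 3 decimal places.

Conditional on each application, P(X < 11.7): 1: 0.0912112; 2: 0.483051.
By total probability, P(X < 11.7) = 0.5·0.0912112 + 0.5·0.483051 = 0.287131.

0.287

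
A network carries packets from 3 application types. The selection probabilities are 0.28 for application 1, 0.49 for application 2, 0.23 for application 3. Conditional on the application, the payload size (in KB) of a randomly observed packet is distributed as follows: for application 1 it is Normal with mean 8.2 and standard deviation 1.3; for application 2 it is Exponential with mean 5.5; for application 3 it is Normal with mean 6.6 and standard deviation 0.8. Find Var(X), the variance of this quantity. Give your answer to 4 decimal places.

Per component, 1: μ=8.2, E[X²]=68.93; 2: μ=5.5, E[X²]=60.5; 3: μ=6.6, E[X²]=44.2.
E[X] = 0.28·8.2 + 0.49·5.5 + 0.23·6.6 = 6.509.
E[X²] = 0.28·68.93 + 0.49·60.5 + 0.23·44.2 = 59.1114.
Var(X) = E[X²] − (E[X])² = 59.1114 − 42.3671 = 16.7443.

16.7443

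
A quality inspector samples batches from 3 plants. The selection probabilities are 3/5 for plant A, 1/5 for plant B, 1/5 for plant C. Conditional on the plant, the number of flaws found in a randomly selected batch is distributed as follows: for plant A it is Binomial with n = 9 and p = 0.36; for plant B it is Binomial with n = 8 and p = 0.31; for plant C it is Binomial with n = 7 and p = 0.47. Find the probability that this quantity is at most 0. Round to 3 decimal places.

0.023

Conditional on each plant, P(X ≤ 0): A: 0.0180144; B: 0.0513798; C: 0.0117471.
By total probability, P(X ≤ 0) = 0.6·0.0180144 + 0.2·0.0513798 + 0.2·0.0117471 = 0.023434.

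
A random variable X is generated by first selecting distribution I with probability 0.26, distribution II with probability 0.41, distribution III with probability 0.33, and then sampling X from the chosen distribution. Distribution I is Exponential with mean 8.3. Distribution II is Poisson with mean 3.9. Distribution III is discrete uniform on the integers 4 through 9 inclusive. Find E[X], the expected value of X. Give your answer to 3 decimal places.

Component means — I: 8.3; II: 3.9; III: 6.5.
E[X] = 0.26·8.3 + 0.41·3.9 + 0.33·6.5 = 5.902.

5.902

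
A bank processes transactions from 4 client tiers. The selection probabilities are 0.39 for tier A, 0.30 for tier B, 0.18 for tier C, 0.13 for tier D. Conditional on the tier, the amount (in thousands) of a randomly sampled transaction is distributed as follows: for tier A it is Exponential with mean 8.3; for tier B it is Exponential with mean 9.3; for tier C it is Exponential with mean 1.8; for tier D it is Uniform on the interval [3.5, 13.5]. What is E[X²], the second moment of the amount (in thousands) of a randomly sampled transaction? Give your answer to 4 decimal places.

117.2704

For each component E[X²] = Var + (mean)², giving A: 137.78; B: 172.98; C: 6.48; D: 80.5833.
Overall E[X²] = 0.39·137.78 + 0.3·172.98 + 0.18·6.48 + 0.13·80.5833 = 117.27.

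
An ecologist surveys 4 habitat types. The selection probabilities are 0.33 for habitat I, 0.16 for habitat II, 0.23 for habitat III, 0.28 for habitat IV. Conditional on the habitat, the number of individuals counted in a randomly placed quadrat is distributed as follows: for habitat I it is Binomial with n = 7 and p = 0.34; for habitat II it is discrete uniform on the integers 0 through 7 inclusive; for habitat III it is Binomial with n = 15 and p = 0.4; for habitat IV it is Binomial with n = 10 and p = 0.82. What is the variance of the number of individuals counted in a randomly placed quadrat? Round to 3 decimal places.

8.322

Per component, I: μ=2.38, E[X²]=7.2352; II: μ=3.5, E[X²]=17.5; III: μ=6, E[X²]=39.6; IV: μ=8.2, E[X²]=68.716.
E[X] = 0.33·2.38 + 0.16·3.5 + 0.23·6 + 0.28·8.2 = 5.0214.
E[X²] = 0.33·7.2352 + 0.16·17.5 + 0.23·39.6 + 0.28·68.716 = 33.5361.
Var(X) = E[X²] − (E[X])² = 33.5361 − 25.2145 = 8.32164.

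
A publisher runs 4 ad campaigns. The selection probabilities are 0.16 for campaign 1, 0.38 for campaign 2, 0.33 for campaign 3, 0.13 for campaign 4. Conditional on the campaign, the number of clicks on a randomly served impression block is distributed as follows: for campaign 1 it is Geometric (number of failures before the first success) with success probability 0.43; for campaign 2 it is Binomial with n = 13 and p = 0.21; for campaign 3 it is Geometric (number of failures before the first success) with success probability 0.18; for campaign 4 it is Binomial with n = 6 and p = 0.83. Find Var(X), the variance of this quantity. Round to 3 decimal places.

Per component, 1: μ=1.32558, E[X²]=4.83991; 2: μ=2.73, E[X²]=9.6096; 3: μ=4.55556, E[X²]=46.0617; 4: μ=4.98, E[X²]=25.647.
E[X] = 0.16·1.32558 + 0.38·2.73 + 0.33·4.55556 + 0.13·4.98 = 3.40023.
E[X²] = 0.16·4.83991 + 0.38·9.6096 + 0.33·46.0617 + 0.13·25.647 = 22.9605.
Var(X) = E[X²] − (E[X])² = 22.9605 − 11.5615 = 11.399.

11.399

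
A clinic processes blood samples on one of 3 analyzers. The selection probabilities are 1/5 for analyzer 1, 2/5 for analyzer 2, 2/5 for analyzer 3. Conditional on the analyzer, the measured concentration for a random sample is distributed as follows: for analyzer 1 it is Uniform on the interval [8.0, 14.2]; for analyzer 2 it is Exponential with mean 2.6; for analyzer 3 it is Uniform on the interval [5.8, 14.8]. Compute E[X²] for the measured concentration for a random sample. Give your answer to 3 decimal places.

75.827

For each component E[X²] = Var + (mean)², giving 1: 126.413; 2: 13.52; 3: 112.84.
Overall E[X²] = 0.2·126.413 + 0.4·13.52 + 0.4·112.84 = 75.8267.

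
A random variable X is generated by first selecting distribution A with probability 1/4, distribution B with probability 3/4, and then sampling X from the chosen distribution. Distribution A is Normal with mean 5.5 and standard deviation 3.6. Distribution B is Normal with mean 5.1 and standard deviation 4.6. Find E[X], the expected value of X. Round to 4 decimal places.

Component means — A: 5.5; B: 5.1.
E[X] = 0.25·5.5 + 0.75·5.1 = 5.2.

5.2000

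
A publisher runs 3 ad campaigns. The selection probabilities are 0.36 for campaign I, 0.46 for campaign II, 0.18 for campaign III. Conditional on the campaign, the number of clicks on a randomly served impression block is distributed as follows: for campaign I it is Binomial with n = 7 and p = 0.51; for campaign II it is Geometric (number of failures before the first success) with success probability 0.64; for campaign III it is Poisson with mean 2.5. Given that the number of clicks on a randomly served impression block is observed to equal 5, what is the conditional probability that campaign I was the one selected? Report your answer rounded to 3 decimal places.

Likelihoods P(X=5 | ·): I: 0.173965; II: 0.00386984; III: 0.0668009.
Posterior ∝ prior × likelihood. Numerator for I: 0.36·0.173965 = 0.0626275.
Normalizing constant: 0.36·0.173965 + 0.46·0.00386984 + 0.18·0.0668009 = 0.0764318.
P(I | observation) = 0.0626275 / 0.0764318 = 0.819391.

0.819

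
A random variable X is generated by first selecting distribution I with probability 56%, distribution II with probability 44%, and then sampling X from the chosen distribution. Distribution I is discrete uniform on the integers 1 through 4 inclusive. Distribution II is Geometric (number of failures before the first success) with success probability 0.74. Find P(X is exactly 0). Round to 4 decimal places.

0.3256

Conditional on each component, P(X = 0): I: 0; II: 0.74.
By total probability, P(X = 0) = 0.56·0 + 0.44·0.74 = 0.3256.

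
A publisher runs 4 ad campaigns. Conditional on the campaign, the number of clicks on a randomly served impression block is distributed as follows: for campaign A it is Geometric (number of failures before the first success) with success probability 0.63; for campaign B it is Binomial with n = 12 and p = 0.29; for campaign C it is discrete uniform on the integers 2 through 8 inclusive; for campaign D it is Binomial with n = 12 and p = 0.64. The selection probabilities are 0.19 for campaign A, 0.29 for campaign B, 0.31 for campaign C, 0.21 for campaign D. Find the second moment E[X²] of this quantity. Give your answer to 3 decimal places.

For each component E[X²] = Var + (mean)², giving A: 1.27715; B: 14.5812; C: 29; D: 61.7472.
Overall E[X²] = 0.19·1.27715 + 0.29·14.5812 + 0.31·29 + 0.21·61.7472 = 26.4281.

26.428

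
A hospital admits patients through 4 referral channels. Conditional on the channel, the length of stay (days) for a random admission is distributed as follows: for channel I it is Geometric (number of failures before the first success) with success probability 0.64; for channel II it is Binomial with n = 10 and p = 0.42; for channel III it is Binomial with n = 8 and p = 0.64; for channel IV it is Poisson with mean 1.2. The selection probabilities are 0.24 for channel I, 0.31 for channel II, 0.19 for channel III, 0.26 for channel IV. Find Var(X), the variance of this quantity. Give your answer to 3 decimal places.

5.120

Per component, I: μ=0.5625, E[X²]=1.19531; II: μ=4.2, E[X²]=20.076; III: μ=5.12, E[X²]=28.0576; IV: μ=1.2, E[X²]=2.64.
E[X] = 0.24·0.5625 + 0.31·4.2 + 0.19·5.12 + 0.26·1.2 = 2.7218.
E[X²] = 0.24·1.19531 + 0.31·20.076 + 0.19·28.0576 + 0.26·2.64 = 12.5278.
Var(X) = E[X²] − (E[X])² = 12.5278 − 7.4082 = 5.11958.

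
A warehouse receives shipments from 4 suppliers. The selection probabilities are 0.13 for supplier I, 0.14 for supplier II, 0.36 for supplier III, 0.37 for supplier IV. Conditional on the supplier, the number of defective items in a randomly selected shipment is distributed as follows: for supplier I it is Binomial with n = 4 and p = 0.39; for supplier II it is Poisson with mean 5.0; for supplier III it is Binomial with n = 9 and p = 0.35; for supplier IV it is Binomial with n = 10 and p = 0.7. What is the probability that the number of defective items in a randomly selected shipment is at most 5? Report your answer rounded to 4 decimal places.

Conditional on each supplier, P(X ≤ 5): I: 1; II: 0.615961; III: 0.946412; IV: 0.150268.
By total probability, P(X ≤ 5) = 0.13·1 + 0.14·0.615961 + 0.36·0.946412 + 0.37·0.150268 = 0.612542.

0.6125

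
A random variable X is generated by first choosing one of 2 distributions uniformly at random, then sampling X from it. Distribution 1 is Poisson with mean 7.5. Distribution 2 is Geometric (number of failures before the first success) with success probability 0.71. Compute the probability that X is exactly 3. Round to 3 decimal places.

0.028

Conditional on each component, P(X = 3): 1: 0.0388887; 2: 0.0173162.
By total probability, P(X = 3) = 0.5·0.0388887 + 0.5·0.0173162 = 0.0281025.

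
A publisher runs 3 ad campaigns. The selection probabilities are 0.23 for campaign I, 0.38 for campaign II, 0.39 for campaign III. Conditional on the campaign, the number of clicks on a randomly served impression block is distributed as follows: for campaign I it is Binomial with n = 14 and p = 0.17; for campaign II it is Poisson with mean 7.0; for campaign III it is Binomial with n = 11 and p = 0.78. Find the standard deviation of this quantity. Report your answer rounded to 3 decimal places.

3.088

Per component, I: μ=2.38, E[X²]=7.6398; II: μ=7, E[X²]=56; III: μ=8.58, E[X²]=75.504.
E[X] = 0.23·2.38 + 0.38·7 + 0.39·8.58 = 6.5536.
E[X²] = 0.23·7.6398 + 0.38·56 + 0.39·75.504 = 52.4837.
Var(X) = E[X²] − (E[X])² = 52.4837 − 42.9497 = 9.53404.
SD(X) = √9.53404 = 3.08772.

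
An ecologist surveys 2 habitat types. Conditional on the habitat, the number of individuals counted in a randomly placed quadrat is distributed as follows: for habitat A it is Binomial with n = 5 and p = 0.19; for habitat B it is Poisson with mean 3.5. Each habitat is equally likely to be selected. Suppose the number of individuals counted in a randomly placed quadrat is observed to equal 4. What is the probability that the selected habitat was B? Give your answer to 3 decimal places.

0.973

Likelihoods P(X=4 | ·): A: 0.005278; B: 0.188812.
Posterior ∝ prior × likelihood. Numerator for B: 0.5·0.188812 = 0.0944061.
Normalizing constant: 0.5·0.005278 + 0.5·0.188812 = 0.0970451.
P(B | observation) = 0.0944061 / 0.0970451 = 0.972806.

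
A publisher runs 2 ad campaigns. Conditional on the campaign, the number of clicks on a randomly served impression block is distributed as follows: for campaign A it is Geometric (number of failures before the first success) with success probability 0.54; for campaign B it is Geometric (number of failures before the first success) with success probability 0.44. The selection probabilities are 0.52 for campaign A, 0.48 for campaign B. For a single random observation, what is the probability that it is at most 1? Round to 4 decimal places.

0.7394

Conditional on each campaign, P(X ≤ 1): A: 0.7884; B: 0.6864.
By total probability, P(X ≤ 1) = 0.52·0.7884 + 0.48·0.6864 = 0.73944.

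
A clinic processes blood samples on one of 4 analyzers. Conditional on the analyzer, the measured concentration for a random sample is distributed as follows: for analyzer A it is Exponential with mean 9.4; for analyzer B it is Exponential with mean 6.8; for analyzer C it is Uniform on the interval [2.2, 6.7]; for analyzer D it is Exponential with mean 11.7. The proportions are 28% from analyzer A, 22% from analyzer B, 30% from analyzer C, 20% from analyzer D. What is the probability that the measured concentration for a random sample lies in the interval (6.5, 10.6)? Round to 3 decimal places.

0.135

Conditional on each analyzer, P(6.5 < X < 10.6): A: 0.177039; B: 0.174089; C: 0.0444444; D: 0.169609.
By total probability, P(6.5 < X < 10.6) = 0.28·0.177039 + 0.22·0.174089 + 0.3·0.0444444 + 0.2·0.169609 = 0.135126.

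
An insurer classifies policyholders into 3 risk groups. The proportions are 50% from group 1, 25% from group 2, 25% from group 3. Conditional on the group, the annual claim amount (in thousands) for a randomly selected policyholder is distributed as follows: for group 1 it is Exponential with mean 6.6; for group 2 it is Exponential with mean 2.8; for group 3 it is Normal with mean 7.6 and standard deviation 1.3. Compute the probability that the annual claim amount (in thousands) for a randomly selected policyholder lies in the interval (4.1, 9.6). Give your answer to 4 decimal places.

0.4352

Conditional on each group, P(4.1 < X < 9.6): 1: 0.303786; 2: 0.19881; 3: 0.934484.
By total probability, P(4.1 < X < 9.6) = 0.5·0.303786 + 0.25·0.19881 + 0.25·0.934484 = 0.435217.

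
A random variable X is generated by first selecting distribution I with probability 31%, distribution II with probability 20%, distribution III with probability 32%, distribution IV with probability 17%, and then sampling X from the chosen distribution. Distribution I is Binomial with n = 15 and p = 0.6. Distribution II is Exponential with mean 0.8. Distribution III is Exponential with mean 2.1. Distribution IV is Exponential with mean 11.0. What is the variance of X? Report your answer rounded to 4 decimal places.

40.2823

Per component, I: μ=9, E[X²]=84.6; II: μ=0.8, E[X²]=1.28; III: μ=2.1, E[X²]=8.82; IV: μ=11, E[X²]=242.
E[X] = 0.31·9 + 0.2·0.8 + 0.32·2.1 + 0.17·11 = 5.492.
E[X²] = 0.31·84.6 + 0.2·1.28 + 0.32·8.82 + 0.17·242 = 70.4444.
Var(X) = E[X²] − (E[X])² = 70.4444 − 30.1621 = 40.2823.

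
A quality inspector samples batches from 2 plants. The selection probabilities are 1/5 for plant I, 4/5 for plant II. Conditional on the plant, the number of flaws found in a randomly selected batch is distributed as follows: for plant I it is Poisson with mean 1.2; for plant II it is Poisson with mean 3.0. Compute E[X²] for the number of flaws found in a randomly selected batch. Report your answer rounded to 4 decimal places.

10.1280

For each component E[X²] = Var + (mean)², giving I: 2.64; II: 12.
Overall E[X²] = 0.2·2.64 + 0.8·12 = 10.128.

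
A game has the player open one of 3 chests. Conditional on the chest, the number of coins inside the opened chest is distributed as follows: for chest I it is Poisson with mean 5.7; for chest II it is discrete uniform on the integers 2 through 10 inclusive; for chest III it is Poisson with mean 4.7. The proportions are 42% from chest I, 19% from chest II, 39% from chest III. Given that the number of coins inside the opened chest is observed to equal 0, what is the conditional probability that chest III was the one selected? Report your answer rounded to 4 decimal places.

0.7162

Likelihoods P(X=0 | ·): I: 0.00334597; II: 0; III: 0.00909528.
Posterior ∝ prior × likelihood. Numerator for III: 0.39·0.00909528 = 0.00354716.
Normalizing constant: 0.42·0.00334597 + 0.19·0 + 0.39·0.00909528 = 0.00495246.
P(III | observation) = 0.00354716 / 0.00495246 = 0.716241.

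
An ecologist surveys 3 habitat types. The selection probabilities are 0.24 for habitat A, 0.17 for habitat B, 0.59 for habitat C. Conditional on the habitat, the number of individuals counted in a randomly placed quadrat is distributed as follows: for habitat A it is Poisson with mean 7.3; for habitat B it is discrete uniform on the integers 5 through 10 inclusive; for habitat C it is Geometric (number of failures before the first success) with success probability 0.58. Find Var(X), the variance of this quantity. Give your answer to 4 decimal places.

13.7142

Per component, A: μ=7.3, E[X²]=60.59; B: μ=7.5, E[X²]=59.1667; C: μ=0.724138, E[X²]=1.77289.
E[X] = 0.24·7.3 + 0.17·7.5 + 0.59·0.724138 = 3.45424.
E[X²] = 0.24·60.59 + 0.17·59.1667 + 0.59·1.77289 = 25.6459.
Var(X) = E[X²] − (E[X])² = 25.6459 − 11.9318 = 13.7142.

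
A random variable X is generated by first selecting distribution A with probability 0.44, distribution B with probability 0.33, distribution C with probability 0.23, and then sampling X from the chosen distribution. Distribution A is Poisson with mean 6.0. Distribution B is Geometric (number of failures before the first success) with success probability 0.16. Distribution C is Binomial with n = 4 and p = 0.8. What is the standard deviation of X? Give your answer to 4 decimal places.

Per component, A: μ=6, E[X²]=42; B: μ=5.25, E[X²]=60.375; C: μ=3.2, E[X²]=10.88.
E[X] = 0.44·6 + 0.33·5.25 + 0.23·3.2 = 5.1085.
E[X²] = 0.44·42 + 0.33·60.375 + 0.23·10.88 = 40.9062.
Var(X) = E[X²] − (E[X])² = 40.9062 − 26.0968 = 14.8094.
SD(X) = √14.8094 = 3.8483.

3.8483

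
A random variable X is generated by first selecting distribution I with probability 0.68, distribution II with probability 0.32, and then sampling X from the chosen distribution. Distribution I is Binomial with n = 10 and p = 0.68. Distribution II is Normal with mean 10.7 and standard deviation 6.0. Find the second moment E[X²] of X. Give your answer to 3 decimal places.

81.080

For each component E[X²] = Var + (mean)², giving I: 48.416; II: 150.49.
Overall E[X²] = 0.68·48.416 + 0.32·150.49 = 81.0797.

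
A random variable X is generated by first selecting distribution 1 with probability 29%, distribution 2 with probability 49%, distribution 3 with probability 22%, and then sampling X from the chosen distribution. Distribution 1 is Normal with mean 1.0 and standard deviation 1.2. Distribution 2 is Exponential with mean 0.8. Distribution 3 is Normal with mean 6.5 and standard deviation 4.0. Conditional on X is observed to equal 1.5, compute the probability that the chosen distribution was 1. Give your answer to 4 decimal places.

Likelihoods f(1.5 | ·): 1: 0.30481; 2: 0.191694; 3: 0.0456623.
Posterior ∝ prior × likelihood. Numerator for 1: 0.29·0.30481 = 0.088395.
Normalizing constant: 0.29·0.30481 + 0.49·0.191694 + 0.22·0.0456623 = 0.192371.
P(1 | observation) = 0.088395 / 0.192371 = 0.459504.

0.4595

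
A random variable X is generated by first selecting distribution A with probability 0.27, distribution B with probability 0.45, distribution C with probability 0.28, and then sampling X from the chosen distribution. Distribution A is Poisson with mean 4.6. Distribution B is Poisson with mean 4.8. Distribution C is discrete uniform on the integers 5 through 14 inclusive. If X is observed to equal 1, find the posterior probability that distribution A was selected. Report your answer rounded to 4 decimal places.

Likelihoods P(X=1 | ·): A: 0.0462384; B: 0.0395028; C: 0.
Posterior ∝ prior × likelihood. Numerator for A: 0.27·0.0462384 = 0.0124844.
Normalizing constant: 0.27·0.0462384 + 0.45·0.0395028 + 0.28·0 = 0.0302606.
P(A | observation) = 0.0124844 / 0.0302606 = 0.412562.

0.4126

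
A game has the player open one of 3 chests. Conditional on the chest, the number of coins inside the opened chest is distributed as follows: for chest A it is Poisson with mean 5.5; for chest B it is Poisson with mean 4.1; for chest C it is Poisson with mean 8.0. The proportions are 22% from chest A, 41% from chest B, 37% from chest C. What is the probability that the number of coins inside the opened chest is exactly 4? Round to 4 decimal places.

0.1355

Conditional on each chest, P(X = 4): A: 0.155819; B: 0.195127; C: 0.0572523.
By total probability, P(X = 4) = 0.22·0.155819 + 0.41·0.195127 + 0.37·0.0572523 = 0.135465.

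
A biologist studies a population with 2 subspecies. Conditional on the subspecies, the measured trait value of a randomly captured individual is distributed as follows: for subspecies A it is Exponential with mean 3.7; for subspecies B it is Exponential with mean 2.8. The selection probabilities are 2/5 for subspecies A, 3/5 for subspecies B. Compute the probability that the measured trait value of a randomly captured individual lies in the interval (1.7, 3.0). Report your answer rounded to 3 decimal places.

0.196

Conditional on each subspecies, P(1.7 < X < 3.0): A: 0.187127; B: 0.202387.
By total probability, P(1.7 < X < 3.0) = 0.4·0.187127 + 0.6·0.202387 = 0.196283.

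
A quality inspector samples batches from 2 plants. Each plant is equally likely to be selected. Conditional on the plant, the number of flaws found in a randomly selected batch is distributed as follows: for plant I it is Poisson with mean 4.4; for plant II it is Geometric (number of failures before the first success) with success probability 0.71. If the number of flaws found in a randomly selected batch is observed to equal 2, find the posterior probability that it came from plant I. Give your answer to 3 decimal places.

Likelihoods P(X=2 | ·): I: 0.118845; II: 0.059711.
Posterior ∝ prior × likelihood. Numerator for I: 0.5·0.118845 = 0.0594223.
Normalizing constant: 0.5·0.118845 + 0.5·0.059711 = 0.0892778.
P(I | observation) = 0.0594223 / 0.0892778 = 0.665589.

0.666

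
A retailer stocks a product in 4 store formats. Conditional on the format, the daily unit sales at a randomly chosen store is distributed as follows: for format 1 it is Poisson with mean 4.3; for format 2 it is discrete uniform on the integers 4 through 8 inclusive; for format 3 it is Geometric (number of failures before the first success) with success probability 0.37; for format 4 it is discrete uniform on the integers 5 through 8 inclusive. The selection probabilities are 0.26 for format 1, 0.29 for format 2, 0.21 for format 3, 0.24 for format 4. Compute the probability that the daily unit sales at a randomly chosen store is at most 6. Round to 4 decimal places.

Conditional on each format, P(X ≤ 6): 1: 0.85579; 2: 0.6; 3: 0.96061; 4: 0.5.
By total probability, P(X ≤ 6) = 0.26·0.85579 + 0.29·0.6 + 0.21·0.96061 + 0.24·0.5 = 0.718234.

0.7182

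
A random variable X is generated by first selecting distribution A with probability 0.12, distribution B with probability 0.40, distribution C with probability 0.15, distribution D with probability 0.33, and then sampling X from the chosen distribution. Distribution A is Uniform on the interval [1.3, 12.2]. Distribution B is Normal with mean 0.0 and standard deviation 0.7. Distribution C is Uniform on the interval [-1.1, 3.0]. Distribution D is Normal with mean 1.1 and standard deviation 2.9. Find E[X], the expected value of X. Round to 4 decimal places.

Component means — A: 6.75; B: 0; C: 0.95; D: 1.1.
E[X] = 0.12·6.75 + 0.4·0 + 0.15·0.95 + 0.33·1.1 = 1.3155.

1.3155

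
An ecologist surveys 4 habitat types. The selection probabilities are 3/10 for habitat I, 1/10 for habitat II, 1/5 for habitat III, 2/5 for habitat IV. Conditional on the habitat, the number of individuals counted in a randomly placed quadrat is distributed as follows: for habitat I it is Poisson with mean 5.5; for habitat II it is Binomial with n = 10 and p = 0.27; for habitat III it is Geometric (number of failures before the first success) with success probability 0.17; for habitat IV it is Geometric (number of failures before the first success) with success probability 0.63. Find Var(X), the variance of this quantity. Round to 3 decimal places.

12.868

Per component, I: μ=5.5, E[X²]=35.75; II: μ=2.7, E[X²]=9.261; III: μ=4.88235, E[X²]=52.5571; IV: μ=0.587302, E[X²]=1.27715.
E[X] = 0.3·5.5 + 0.1·2.7 + 0.2·4.88235 + 0.4·0.587302 = 3.13139.
E[X²] = 0.3·35.75 + 0.1·9.261 + 0.2·52.5571 + 0.4·1.27715 = 22.6734.
Var(X) = E[X²] − (E[X])² = 22.6734 − 9.80561 = 12.8678.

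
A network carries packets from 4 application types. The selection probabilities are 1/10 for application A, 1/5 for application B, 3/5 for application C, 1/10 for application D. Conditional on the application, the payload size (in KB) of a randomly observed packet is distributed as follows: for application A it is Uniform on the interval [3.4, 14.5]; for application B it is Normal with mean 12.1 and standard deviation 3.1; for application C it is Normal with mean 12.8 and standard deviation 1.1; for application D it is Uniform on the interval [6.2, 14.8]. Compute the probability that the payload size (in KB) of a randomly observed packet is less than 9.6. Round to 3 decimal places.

0.138

Conditional on each application, P(X < 9.6): A: 0.558559; B: 0.209991; C: 0.00181241; D: 0.395349.
By total probability, P(X < 9.6) = 0.1·0.558559 + 0.2·0.209991 + 0.6·0.00181241 + 0.1·0.395349 = 0.138476.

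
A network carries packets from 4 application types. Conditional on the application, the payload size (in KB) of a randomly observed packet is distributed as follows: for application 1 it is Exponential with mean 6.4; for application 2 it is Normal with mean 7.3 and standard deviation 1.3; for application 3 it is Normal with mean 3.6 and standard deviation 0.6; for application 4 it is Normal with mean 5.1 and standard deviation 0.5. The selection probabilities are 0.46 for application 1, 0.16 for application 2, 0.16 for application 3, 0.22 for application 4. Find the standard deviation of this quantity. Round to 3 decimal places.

Per component, 1: μ=6.4, E[X²]=81.92; 2: μ=7.3, E[X²]=54.98; 3: μ=3.6, E[X²]=13.32; 4: μ=5.1, E[X²]=26.26.
E[X] = 0.46·6.4 + 0.16·7.3 + 0.16·3.6 + 0.22·5.1 = 5.81.
E[X²] = 0.46·81.92 + 0.16·54.98 + 0.16·13.32 + 0.22·26.26 = 54.3884.
Var(X) = E[X²] − (E[X])² = 54.3884 − 33.7561 = 20.6323.
SD(X) = √20.6323 = 4.54228.

4.542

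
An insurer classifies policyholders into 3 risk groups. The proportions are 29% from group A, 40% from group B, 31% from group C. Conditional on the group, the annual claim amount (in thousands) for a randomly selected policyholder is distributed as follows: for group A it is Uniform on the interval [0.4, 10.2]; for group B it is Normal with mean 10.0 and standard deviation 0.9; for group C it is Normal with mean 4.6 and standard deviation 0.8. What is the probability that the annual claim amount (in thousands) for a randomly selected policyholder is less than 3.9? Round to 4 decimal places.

0.1627

Conditional on each group, P(X < 3.9): A: 0.357143; B: 6.1019e-12; C: 0.190787.
By total probability, P(X < 3.9) = 0.29·0.357143 + 0.4·6.1019e-12 + 0.31·0.190787 = 0.162715.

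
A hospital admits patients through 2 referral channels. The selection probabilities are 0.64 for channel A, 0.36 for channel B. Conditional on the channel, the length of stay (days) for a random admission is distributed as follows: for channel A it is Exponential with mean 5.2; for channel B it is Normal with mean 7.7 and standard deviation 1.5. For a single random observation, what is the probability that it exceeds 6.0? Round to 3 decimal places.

Conditional on each channel, P(X > 6.0): A: 0.315421; B: 0.871463.
By total probability, P(X > 6.0) = 0.64·0.315421 + 0.36·0.871463 = 0.515596.

0.516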